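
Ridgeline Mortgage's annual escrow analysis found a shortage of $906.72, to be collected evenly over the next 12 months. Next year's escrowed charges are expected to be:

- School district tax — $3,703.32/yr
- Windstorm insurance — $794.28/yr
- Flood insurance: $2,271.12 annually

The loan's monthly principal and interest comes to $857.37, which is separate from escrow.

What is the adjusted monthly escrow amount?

School district tax: $3,703.32/yr
Windstorm insurance: $794.28/yr
Flood insurance: $2,271.12/yr
Yearly total = $3,703.32 + $794.28 + $2,271.12 = $6,768.72
Base monthly escrow = $6,768.72 ÷ 12 = $564.06
Shortage per month = $906.72 / 12 = $75.56
Adjusted monthly = $564.06 + $75.56 = $639.62

$639.62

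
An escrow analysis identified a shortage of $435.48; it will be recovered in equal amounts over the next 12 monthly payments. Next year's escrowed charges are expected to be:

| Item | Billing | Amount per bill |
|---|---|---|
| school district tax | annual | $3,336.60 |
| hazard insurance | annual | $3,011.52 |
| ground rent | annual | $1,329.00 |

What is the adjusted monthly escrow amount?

School district tax: $3,336.60/yr
Hazard insurance: $3,011.52/yr
Ground rent: $1,329.00/yr
Total per year = $7,677.12
Monthly escrow = $7,677.12 / 12 = $639.76
Monthly shortage recovery: $435.48 / 12 = $36.29
Adjusted monthly = $639.76 + $36.29 = $676.05

$676.05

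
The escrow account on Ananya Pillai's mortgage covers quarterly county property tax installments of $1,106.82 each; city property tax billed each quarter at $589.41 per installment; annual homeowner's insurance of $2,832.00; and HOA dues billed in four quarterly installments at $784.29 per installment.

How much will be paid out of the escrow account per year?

County property tax = $1,106.82 × 4 = $4,427.28/yr
City property tax = $589.41 × 4 = $2,357.64/yr
Homeowner's insurance = $2,832.00/yr
HOA dues = $784.29 × 4 = $3,137.16/yr
Total annual escrow = $12,754.08

$12,754.08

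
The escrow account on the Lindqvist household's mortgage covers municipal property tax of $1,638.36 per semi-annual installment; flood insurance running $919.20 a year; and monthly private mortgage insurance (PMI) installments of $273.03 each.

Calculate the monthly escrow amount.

$622.69

Municipal property tax: $1,638.36 × 2 = $3,276.72 per year
Flood insurance: $919.20 per year
Private mortgage insurance (PMI): $273.03 × 12 = $3,276.36 per year
Combined annual = $3,276.72 + $919.20 + $3,276.36 = $7,472.28
Monthly escrow = $7,472.28 / 12 = $622.69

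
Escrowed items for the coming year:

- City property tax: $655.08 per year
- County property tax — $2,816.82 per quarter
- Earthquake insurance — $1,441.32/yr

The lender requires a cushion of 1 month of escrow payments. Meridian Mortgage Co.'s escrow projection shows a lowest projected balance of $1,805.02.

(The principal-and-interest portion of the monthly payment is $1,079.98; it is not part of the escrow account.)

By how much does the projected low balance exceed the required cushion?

$691.38

City property tax — $655.08 per year
County property tax — $2,816.82 × 4 = $11,267.28 per year
Earthquake insurance — $1,441.32 per year
Annual escrow total = $13,363.68
Monthly = $13,363.68 ÷ 12 = $1,113.64
Cushion = 1 × $1,113.64 = $1,113.64
Excess over cushion: $1,805.02 − $1,113.64 = $691.38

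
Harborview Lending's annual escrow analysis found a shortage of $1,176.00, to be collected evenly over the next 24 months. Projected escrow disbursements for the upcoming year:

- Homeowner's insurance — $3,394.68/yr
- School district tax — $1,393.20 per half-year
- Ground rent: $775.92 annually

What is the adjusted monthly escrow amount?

Homeowner's insurance — $3,394.68
School district tax — $1,393.20 × 2 = $2,786.40
Ground rent — $775.92
Total annual escrow = $6,957.00
Base monthly escrow = $6,957.00 / 12 = $579.75
Shortage per month = $1,176.00 / 24 = $49.00
New monthly escrow = $579.75 + $49.00 = $628.75

$628.75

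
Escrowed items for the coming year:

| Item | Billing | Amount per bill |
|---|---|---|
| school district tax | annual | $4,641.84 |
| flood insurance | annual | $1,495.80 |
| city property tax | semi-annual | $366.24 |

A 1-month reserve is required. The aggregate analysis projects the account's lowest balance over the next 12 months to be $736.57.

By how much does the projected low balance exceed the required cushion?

School district tax: $4,641.84/yr
Flood insurance: $1,495.80/yr
City property tax: $366.24 × 2 = $732.48/yr
Total annual escrow = $4,641.84 + $1,495.80 + $732.48 = $6,870.12
Monthly escrow = $6,870.12 ÷ 12 = $572.51
Cushion = 1 × $572.51 = $572.51
Surplus = $736.57 − $572.51 = $164.06

$164.06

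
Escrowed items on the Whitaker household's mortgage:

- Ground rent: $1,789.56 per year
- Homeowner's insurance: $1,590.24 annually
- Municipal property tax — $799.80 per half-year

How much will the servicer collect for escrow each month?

$414.95

Ground rent — $1,789.56/yr
Homeowner's insurance — $1,590.24/yr
Municipal property tax — $799.80 × 2 = $1,599.60/yr
Combined annual = $1,789.56 + $1,590.24 + $1,599.60 = $4,979.40
Per month = $4,979.40 ÷ 12 = $414.95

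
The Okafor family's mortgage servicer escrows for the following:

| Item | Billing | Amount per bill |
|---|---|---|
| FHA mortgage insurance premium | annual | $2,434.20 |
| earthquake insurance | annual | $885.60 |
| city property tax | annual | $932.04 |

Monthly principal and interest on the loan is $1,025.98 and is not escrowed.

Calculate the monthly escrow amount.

FHA mortgage insurance premium — $2,434.20 per year
Earthquake insurance — $885.60 per year
City property tax — $932.04 per year
Total annual escrow = $4,251.84
Base monthly escrow = $4,251.84 / 12 = $354.32

$354.32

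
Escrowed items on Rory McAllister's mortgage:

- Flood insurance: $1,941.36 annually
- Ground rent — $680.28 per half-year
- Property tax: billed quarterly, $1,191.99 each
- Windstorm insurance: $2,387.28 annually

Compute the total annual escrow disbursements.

Flood insurance — $1,941.36 per year
Ground rent — $680.28 × 2 = $1,360.56 per year
Property tax — $1,191.99 × 4 = $4,767.96 per year
Windstorm insurance — $2,387.28 per year
Annual escrow total = $1,941.36 + $1,360.56 + $4,767.96 + $2,387.28 = $10,457.16

$10,457.16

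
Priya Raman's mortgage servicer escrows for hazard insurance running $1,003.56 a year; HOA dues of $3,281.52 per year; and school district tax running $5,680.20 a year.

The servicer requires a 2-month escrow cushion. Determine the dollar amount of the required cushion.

Hazard insurance — $1,003.56/yr
HOA dues — $3,281.52/yr
School district tax — $5,680.20/yr
Annual escrow total = $1,003.56 + $3,281.52 + $5,680.20 = $9,965.28
Monthly = $9,965.28 ÷ 12 = $830.44
Reserve = 2 × $830.44 = $1,660.88

$1,660.88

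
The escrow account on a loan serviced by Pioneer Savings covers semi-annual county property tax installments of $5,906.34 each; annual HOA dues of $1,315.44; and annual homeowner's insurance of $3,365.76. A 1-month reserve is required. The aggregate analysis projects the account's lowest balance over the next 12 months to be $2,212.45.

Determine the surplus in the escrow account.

$837.96

County property tax: $5,906.34 × 2 = $11,812.68
HOA dues: $1,315.44
Homeowner's insurance: $3,365.76
Total annual escrow = $11,812.68 + $1,315.44 + $3,365.76 = $16,493.88
Per month = $16,493.88 / 12 = $1,374.49
Required cushion = 1 × $1,374.49 = $1,374.49
Excess over cushion: $2,212.45 − $1,374.49 = $837.96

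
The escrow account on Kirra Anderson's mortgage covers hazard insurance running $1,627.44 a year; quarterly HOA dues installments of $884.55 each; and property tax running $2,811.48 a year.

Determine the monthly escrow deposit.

$664.76

Hazard insurance = $1,627.44 annually
HOA dues = $884.55 × 4 = $3,538.20 annually
Property tax = $2,811.48 annually
Combined annual = $7,977.12
Monthly escrow = $7,977.12 ÷ 12 = $664.76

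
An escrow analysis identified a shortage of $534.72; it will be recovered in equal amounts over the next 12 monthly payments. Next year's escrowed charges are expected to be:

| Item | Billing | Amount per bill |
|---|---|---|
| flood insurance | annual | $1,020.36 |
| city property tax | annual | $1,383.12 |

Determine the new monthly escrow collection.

Flood insurance: $1,020.36
City property tax: $1,383.12
Annual escrow total = $2,403.48
Per month = $2,403.48 / 12 = $200.29
Monthly shortage recovery: $534.72 ÷ 12 = $44.56
Adjusted monthly = $200.29 + $44.56 = $244.85

$244.85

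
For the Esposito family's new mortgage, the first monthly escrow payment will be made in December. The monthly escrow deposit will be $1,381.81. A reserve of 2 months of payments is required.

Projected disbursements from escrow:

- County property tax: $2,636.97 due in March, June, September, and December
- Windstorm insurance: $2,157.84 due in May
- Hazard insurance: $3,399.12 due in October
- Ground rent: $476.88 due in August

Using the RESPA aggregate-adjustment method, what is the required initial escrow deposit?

$4,145.43

Cushion = 2 × $1,381.81 = $2,763.62
Trial balance (start $0, +$1,381.81 each month, − disbursements):
  Dec: +$1,381.81 − $2,636.97 → -$1,255.16
  Jan: +$1,381.81 → $126.65
  Feb: +$1,381.81 → $1,508.46
  Mar: +$1,381.81 − $2,636.97 → $253.30
  Apr: +$1,381.81 → $1,635.11
  May: +$1,381.81 − $2,157.84 → $859.08
  Jun: +$1,381.81 − $2,636.97 → -$396.08
  Jul: +$1,381.81 → $985.73
  Aug: +$1,381.81 − $476.88 → $1,890.66
  Sep: +$1,381.81 − $2,636.97 → $635.50
  Oct: +$1,381.81 − $3,399.12 → -$1,381.81
  Nov: +$1,381.81 → $0.00
Lowest trial balance = -$1,381.81 (Oct)
Initial deposit = cushion − low point = $2,763.62 − (-$1,381.81) = $4,145.43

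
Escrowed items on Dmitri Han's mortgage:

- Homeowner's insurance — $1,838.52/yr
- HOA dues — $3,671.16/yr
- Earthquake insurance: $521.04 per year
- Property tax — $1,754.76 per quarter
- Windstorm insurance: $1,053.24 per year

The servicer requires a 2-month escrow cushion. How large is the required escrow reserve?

Homeowner's insurance — $1,838.52 annually
HOA dues — $3,671.16 annually
Earthquake insurance — $521.04 annually
Property tax — $1,754.76 × 4 = $7,019.04 annually
Windstorm insurance — $1,053.24 annually
Yearly total = $1,838.52 + $3,671.16 + $521.04 + $7,019.04 + $1,053.24 = $14,103.00
Monthly = $14,103.00 ÷ 12 = $1,175.25
Cushion = 2 × $1,175.25 = $2,350.50

$2,350.50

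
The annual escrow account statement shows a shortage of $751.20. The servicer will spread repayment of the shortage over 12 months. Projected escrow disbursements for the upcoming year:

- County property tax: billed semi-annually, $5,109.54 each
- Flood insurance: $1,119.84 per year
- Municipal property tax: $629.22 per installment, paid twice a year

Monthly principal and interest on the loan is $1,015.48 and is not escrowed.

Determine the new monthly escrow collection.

County property tax = $5,109.54 × 2 = $10,219.08
Flood insurance = $1,119.84
Municipal property tax = $629.22 × 2 = $1,258.44
Annual escrow total = $12,597.36
Base monthly escrow = $12,597.36 ÷ 12 = $1,049.78
Shortage per month = $751.20 ÷ 12 = $62.60
Adjusted monthly = $1,049.78 + $62.60 = $1,112.38

$1,112.38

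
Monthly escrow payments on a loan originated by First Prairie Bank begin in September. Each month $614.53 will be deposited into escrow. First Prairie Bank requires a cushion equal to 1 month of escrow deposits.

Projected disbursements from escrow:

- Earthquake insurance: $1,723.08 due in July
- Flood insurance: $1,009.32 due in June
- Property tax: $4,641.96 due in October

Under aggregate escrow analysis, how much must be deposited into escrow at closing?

$4,027.43

Cushion = 1 × $614.53 = $614.53
Trial balance (start $0, +$614.53 each month, − disbursements):
  Sep: +$614.53 → $614.53
  Oct: +$614.53 − $4,641.96 → -$3,412.90
  Nov: +$614.53 → -$2,798.37
  Dec: +$614.53 → -$2,183.84
  Jan: +$614.53 → -$1,569.31
  Feb: +$614.53 → -$954.78
  Mar: +$614.53 → -$340.25
  Apr: +$614.53 → $274.28
  May: +$614.53 → $888.81
  Jun: +$614.53 − $1,009.32 → $494.02
  Jul: +$614.53 − $1,723.08 → -$614.53
  Aug: +$614.53 → $0.00
Lowest trial balance = -$3,412.90 (Oct)
Initial deposit = cushion − low point = $614.53 − (-$3,412.90) = $4,027.43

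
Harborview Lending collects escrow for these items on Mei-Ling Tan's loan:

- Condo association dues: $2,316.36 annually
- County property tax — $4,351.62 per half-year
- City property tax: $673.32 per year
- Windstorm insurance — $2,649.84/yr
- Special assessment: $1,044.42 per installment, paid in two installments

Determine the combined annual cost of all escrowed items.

$16,431.60

Condo association dues: $2,316.36
County property tax: $4,351.62 × 2 = $8,703.24
City property tax: $673.32
Windstorm insurance: $2,649.84
Special assessment: $1,044.42 × 2 = $2,088.84
Total annual escrow = $16,431.60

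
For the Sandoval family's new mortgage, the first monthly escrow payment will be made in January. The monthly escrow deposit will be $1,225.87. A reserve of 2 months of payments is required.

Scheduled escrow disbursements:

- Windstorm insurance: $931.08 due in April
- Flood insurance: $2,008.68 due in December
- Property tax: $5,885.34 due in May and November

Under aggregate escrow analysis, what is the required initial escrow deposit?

$3,138.81

Cushion = 2 × $1,225.87 = $2,451.74
Trial balance (start $0, +$1,225.87 each month, − disbursements):
  Jan: +$1,225.87 → $1,225.87
  Feb: +$1,225.87 → $2,451.74
  Mar: +$1,225.87 → $3,677.61
  Apr: +$1,225.87 − $931.08 → $3,972.40
  May: +$1,225.87 − $5,885.34 → -$687.07
  Jun: +$1,225.87 → $538.80
  Jul: +$1,225.87 → $1,764.67
  Aug: +$1,225.87 → $2,990.54
  Sep: +$1,225.87 → $4,216.41
  Oct: +$1,225.87 → $5,442.28
  Nov: +$1,225.87 − $5,885.34 → $782.81
  Dec: +$1,225.87 − $2,008.68 → $0.00
Lowest trial balance = -$687.07 (May)
Initial deposit = cushion − low point = $2,451.74 − (-$687.07) = $3,138.81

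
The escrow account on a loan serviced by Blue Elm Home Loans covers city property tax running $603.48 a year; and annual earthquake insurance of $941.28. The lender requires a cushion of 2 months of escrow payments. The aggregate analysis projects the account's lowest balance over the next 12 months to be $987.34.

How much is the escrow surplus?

City property tax = $603.48 annually
Earthquake insurance = $941.28 annually
Total per year = $603.48 + $941.28 = $1,544.76
Monthly escrow = $1,544.76 ÷ 12 = $128.73
Required cushion = 2 × $128.73 = $257.46
Surplus = $987.34 − $257.46 = $729.88

$729.88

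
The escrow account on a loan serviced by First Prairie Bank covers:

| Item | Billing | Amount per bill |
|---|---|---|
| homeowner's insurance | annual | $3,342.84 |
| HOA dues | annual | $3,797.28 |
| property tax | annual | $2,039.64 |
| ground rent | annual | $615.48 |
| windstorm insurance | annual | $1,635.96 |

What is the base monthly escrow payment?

Homeowner's insurance = $3,342.84 per year
HOA dues = $3,797.28 per year
Property tax = $2,039.64 per year
Ground rent = $615.48 per year
Windstorm insurance = $1,635.96 per year
Total annual escrow = $3,342.84 + $3,797.28 + $2,039.64 + $615.48 + $1,635.96 = $11,431.20
Base monthly escrow = $11,431.20 / 12 = $952.60

$952.60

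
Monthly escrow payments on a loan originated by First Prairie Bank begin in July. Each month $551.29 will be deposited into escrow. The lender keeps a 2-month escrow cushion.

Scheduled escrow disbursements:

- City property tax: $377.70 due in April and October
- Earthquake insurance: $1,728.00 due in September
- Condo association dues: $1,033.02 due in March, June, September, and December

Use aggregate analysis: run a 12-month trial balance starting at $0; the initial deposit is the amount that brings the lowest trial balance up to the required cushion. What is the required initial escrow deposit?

Cushion = 2 × $551.29 = $1,102.58
Trial balance (start $0, +$551.29 each month, − disbursements):
  Jul: +$551.29 → $551.29
  Aug: +$551.29 → $1,102.58
  Sep: +$551.29 − $2,761.02 → -$1,107.15
  Oct: +$551.29 − $377.70 → -$933.56
  Nov: +$551.29 → -$382.27
  Dec: +$551.29 − $1,033.02 → -$864.00
  Jan: +$551.29 → -$312.71
  Feb: +$551.29 → $238.58
  Mar: +$551.29 − $1,033.02 → -$243.15
  Apr: +$551.29 − $377.70 → -$69.56
  May: +$551.29 → $481.73
  Jun: +$551.29 − $1,033.02 → $0.00
Lowest trial balance = -$1,107.15 (Sep)
Initial deposit = cushion − low point = $1,102.58 − (-$1,107.15) = $2,209.73

$2,209.73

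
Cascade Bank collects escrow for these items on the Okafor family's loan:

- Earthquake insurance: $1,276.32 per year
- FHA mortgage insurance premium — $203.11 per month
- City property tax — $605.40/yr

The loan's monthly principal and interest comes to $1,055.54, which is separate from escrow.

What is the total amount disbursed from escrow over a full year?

$4,319.04

Earthquake insurance — $1,276.32 per year
FHA mortgage insurance premium — $203.11 × 12 = $2,437.32 per year
City property tax — $605.40 per year
Total annual escrow = $4,319.04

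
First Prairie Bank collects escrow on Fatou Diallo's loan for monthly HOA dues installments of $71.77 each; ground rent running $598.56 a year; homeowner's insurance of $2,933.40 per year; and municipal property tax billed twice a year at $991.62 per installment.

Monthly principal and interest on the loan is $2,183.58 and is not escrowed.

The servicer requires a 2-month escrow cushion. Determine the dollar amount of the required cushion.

$1,062.74

HOA dues = $71.77 × 12 = $861.24
Ground rent = $598.56
Homeowner's insurance = $2,933.40
Municipal property tax = $991.62 × 2 = $1,983.24
Total annual escrow = $861.24 + $598.56 + $2,933.40 + $1,983.24 = $6,376.44
Monthly = $6,376.44 / 12 = $531.37
Required cushion = 2 × $531.37 = $1,062.74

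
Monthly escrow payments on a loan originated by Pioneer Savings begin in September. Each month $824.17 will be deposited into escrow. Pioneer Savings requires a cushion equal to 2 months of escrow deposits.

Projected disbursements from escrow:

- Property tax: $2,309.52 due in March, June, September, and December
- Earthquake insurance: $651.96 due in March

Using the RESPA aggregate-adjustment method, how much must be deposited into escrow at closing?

$3,459.67

Cushion = 2 × $824.17 = $1,648.34
Trial balance (start $0, +$824.17 each month, − disbursements):
  Sep: +$824.17 − $2,309.52 → -$1,485.35
  Oct: +$824.17 → -$661.18
  Nov: +$824.17 → $162.99
  Dec: +$824.17 − $2,309.52 → -$1,322.36
  Jan: +$824.17 → -$498.19
  Feb: +$824.17 → $325.98
  Mar: +$824.17 − $2,961.48 → -$1,811.33
  Apr: +$824.17 → -$987.16
  May: +$824.17 → -$162.99
  Jun: +$824.17 − $2,309.52 → -$1,648.34
  Jul: +$824.17 → -$824.17
  Aug: +$824.17 → $0.00
Lowest trial balance = -$1,811.33 (Mar)
Initial deposit = cushion − low point = $1,648.34 − (-$1,811.33) = $3,459.67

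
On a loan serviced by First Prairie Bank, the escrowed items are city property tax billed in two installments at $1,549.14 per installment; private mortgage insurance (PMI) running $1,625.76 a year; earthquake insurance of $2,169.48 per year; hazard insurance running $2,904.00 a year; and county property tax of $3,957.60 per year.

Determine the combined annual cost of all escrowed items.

City property tax: $1,549.14 × 2 = $3,098.28
Private mortgage insurance (PMI): $1,625.76
Earthquake insurance: $2,169.48
Hazard insurance: $2,904.00
County property tax: $3,957.60
Annual escrow total = $13,755.12

$13,755.12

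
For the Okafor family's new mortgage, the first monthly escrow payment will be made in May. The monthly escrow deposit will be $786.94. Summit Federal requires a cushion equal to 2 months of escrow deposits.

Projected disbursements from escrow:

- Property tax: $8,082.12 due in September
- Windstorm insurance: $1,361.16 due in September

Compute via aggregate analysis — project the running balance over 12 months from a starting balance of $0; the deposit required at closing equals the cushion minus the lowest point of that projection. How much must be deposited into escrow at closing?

Cushion = 2 × $786.94 = $1,573.88
Trial balance (start $0, +$786.94 each month, − disbursements):
  May: +$786.94 → $786.94
  Jun: +$786.94 → $1,573.88
  Jul: +$786.94 → $2,360.82
  Aug: +$786.94 → $3,147.76
  Sep: +$786.94 − $9,443.28 → -$5,508.58
  Oct: +$786.94 → -$4,721.64
  Nov: +$786.94 → -$3,934.70
  Dec: +$786.94 → -$3,147.76
  Jan: +$786.94 → -$2,360.82
  Feb: +$786.94 → -$1,573.88
  Mar: +$786.94 → -$786.94
  Apr: +$786.94 → $0.00
Lowest trial balance = -$5,508.58 (Sep)
Initial deposit = cushion − low point = $1,573.88 − (-$5,508.58) = $7,082.46

$7,082.46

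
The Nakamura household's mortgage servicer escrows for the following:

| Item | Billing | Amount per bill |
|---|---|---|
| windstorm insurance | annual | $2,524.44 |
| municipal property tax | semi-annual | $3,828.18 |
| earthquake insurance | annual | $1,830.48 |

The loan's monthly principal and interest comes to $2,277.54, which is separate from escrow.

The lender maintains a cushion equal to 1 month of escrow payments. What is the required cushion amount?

Windstorm insurance — $2,524.44
Municipal property tax — $3,828.18 × 2 = $7,656.36
Earthquake insurance — $1,830.48
Annual escrow total = $2,524.44 + $7,656.36 + $1,830.48 = $12,011.28
Monthly escrow = $12,011.28 / 12 = $1,000.94
Reserve = 1 × $1,000.94 = $1,000.94

$1,000.94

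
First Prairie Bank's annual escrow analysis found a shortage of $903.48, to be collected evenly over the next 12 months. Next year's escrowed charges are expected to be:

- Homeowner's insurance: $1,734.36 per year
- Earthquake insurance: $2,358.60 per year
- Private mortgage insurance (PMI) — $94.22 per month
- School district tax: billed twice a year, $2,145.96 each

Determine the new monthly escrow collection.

$868.25

Homeowner's insurance: $1,734.36 per year
Earthquake insurance: $2,358.60 per year
Private mortgage insurance (PMI): $94.22 × 12 = $1,130.64 per year
School district tax: $2,145.96 × 2 = $4,291.92 per year
Combined annual = $9,515.52
Monthly escrow = $9,515.52 / 12 = $792.96
Shortage per month = $903.48 ÷ 12 = $75.29
New monthly escrow = $792.96 + $75.29 = $868.25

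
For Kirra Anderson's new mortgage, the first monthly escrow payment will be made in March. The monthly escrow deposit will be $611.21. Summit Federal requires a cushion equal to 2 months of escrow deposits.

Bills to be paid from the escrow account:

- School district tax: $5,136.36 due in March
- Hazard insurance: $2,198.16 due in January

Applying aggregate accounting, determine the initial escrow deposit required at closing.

$5,747.57

Cushion = 2 × $611.21 = $1,222.42
Trial balance (start $0, +$611.21 each month, − disbursements):
  Mar: +$611.21 − $5,136.36 → -$4,525.15
  Apr: +$611.21 → -$3,913.94
  May: +$611.21 → -$3,302.73
  Jun: +$611.21 → -$2,691.52
  Jul: +$611.21 → -$2,080.31
  Aug: +$611.21 → -$1,469.10
  Sep: +$611.21 → -$857.89
  Oct: +$611.21 → -$246.68
  Nov: +$611.21 → $364.53
  Dec: +$611.21 → $975.74
  Jan: +$611.21 − $2,198.16 → -$611.21
  Feb: +$611.21 → $0.00
Lowest trial balance = -$4,525.15 (Mar)
Initial deposit = cushion − low point = $1,222.42 − (-$4,525.15) = $5,747.57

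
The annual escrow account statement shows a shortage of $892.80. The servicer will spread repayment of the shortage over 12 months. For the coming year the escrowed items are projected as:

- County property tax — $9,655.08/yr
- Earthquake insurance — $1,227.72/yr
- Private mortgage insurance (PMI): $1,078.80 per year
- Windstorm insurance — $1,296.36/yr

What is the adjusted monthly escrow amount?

$1,179.23

County property tax = $9,655.08 per year
Earthquake insurance = $1,227.72 per year
Private mortgage insurance (PMI) = $1,078.80 per year
Windstorm insurance = $1,296.36 per year
Yearly total = $9,655.08 + $1,227.72 + $1,078.80 + $1,296.36 = $13,257.96
Per month = $13,257.96 ÷ 12 = $1,104.83
Monthly shortage recovery: $892.80 / 12 = $74.40
Adjusted monthly = $1,104.83 + $74.40 = $1,179.23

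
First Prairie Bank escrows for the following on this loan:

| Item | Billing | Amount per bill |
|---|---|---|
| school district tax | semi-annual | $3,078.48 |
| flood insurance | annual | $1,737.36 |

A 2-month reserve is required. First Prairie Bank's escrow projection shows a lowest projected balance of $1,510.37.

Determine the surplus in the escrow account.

School district tax — $3,078.48 × 2 = $6,156.96 per year
Flood insurance — $1,737.36 per year
Total annual escrow = $7,894.32
Per month = $7,894.32 ÷ 12 = $657.86
Cushion = 2 × $657.86 = $1,315.72
Surplus = $1,510.37 − $1,315.72 = $194.65

$194.65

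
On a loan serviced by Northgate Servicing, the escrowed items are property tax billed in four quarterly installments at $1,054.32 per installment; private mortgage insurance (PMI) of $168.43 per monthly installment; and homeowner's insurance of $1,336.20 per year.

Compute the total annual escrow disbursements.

Property tax — $1,054.32 × 4 = $4,217.28 per year
Private mortgage insurance (PMI) — $168.43 × 12 = $2,021.16 per year
Homeowner's insurance — $1,336.20 per year
Total per year = $4,217.28 + $2,021.16 + $1,336.20 = $7,574.64

$7,574.64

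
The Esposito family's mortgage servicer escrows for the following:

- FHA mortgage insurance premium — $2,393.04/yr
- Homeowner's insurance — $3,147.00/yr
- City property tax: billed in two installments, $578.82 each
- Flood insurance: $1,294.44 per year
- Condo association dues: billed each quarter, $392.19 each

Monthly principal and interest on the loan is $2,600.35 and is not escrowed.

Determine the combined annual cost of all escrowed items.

$9,560.88

FHA mortgage insurance premium: $2,393.04
Homeowner's insurance: $3,147.00
City property tax: $578.82 × 2 = $1,157.64
Flood insurance: $1,294.44
Condo association dues: $392.19 × 4 = $1,568.76
Total per year = $9,560.88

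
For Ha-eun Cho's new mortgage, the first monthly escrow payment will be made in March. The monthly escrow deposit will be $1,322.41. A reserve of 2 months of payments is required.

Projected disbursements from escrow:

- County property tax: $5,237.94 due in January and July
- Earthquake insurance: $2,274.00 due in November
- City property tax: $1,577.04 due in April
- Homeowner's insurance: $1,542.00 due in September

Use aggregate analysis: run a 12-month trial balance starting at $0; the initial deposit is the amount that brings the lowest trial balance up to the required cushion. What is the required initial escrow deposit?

Cushion = 2 × $1,322.41 = $2,644.82
Trial balance (start $0, +$1,322.41 each month, − disbursements):
  Mar: +$1,322.41 → $1,322.41
  Apr: +$1,322.41 − $1,577.04 → $1,067.78
  May: +$1,322.41 → $2,390.19
  Jun: +$1,322.41 → $3,712.60
  Jul: +$1,322.41 − $5,237.94 → -$202.93
  Aug: +$1,322.41 → $1,119.48
  Sep: +$1,322.41 − $1,542.00 → $899.89
  Oct: +$1,322.41 → $2,222.30
  Nov: +$1,322.41 − $2,274.00 → $1,270.71
  Dec: +$1,322.41 → $2,593.12
  Jan: +$1,322.41 − $5,237.94 → -$1,322.41
  Feb: +$1,322.41 → $0.00
Lowest trial balance = -$1,322.41 (Jan)
Initial deposit = cushion − low point = $2,644.82 − (-$1,322.41) = $3,967.23

$3,967.23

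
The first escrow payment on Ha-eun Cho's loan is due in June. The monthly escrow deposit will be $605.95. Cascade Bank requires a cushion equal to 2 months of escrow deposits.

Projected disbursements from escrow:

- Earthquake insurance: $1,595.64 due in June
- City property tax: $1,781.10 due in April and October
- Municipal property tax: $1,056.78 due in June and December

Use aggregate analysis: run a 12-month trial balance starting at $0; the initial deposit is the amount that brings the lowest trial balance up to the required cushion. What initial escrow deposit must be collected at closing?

Cushion = 2 × $605.95 = $1,211.90
Trial balance (start $0, +$605.95 each month, − disbursements):
  Jun: +$605.95 − $2,652.42 → -$2,046.47
  Jul: +$605.95 → -$1,440.52
  Aug: +$605.95 → -$834.57
  Sep: +$605.95 → -$228.62
  Oct: +$605.95 − $1,781.10 → -$1,403.77
  Nov: +$605.95 → -$797.82
  Dec: +$605.95 − $1,056.78 → -$1,248.65
  Jan: +$605.95 → -$642.70
  Feb: +$605.95 → -$36.75
  Mar: +$605.95 → $569.20
  Apr: +$605.95 − $1,781.10 → -$605.95
  May: +$605.95 → $0.00
Lowest trial balance = -$2,046.47 (Jun)
Initial deposit = cushion − low point = $1,211.90 − (-$2,046.47) = $3,258.37

$3,258.37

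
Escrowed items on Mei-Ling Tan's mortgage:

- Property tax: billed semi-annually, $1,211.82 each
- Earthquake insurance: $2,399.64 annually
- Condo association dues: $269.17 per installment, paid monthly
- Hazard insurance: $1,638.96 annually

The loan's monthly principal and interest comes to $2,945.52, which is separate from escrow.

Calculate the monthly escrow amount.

$807.69

Property tax — $1,211.82 × 2 = $2,423.64
Earthquake insurance — $2,399.64
Condo association dues — $269.17 × 12 = $3,230.04
Hazard insurance — $1,638.96
Yearly total = $2,423.64 + $2,399.64 + $3,230.04 + $1,638.96 = $9,692.28
Monthly = $9,692.28 ÷ 12 = $807.69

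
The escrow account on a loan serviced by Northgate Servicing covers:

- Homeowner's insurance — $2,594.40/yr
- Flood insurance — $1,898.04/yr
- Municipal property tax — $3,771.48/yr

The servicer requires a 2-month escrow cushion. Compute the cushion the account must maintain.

Homeowner's insurance — $2,594.40 annually
Flood insurance — $1,898.04 annually
Municipal property tax — $3,771.48 annually
Total per year = $2,594.40 + $1,898.04 + $3,771.48 = $8,263.92
Base monthly escrow = $8,263.92 ÷ 12 = $688.66
Reserve = 2 × $688.66 = $1,377.32

$1,377.32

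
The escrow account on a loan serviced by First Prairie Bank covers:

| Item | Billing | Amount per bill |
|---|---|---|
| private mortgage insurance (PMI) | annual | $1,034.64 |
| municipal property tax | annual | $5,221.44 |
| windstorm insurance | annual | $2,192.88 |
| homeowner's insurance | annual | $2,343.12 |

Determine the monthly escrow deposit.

$899.34

Private mortgage insurance (PMI) = $1,034.64 annually
Municipal property tax = $5,221.44 annually
Windstorm insurance = $2,192.88 annually
Homeowner's insurance = $2,343.12 annually
Yearly total = $1,034.64 + $5,221.44 + $2,192.88 + $2,343.12 = $10,792.08
Base monthly escrow = $10,792.08 ÷ 12 = $899.34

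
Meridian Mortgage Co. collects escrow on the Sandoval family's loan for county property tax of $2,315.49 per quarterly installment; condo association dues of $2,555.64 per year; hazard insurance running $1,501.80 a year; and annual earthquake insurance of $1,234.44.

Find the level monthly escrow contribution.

County property tax = $2,315.49 × 4 = $9,261.96
Condo association dues = $2,555.64
Hazard insurance = $1,501.80
Earthquake insurance = $1,234.44
Combined annual = $9,261.96 + $2,555.64 + $1,501.80 + $1,234.44 = $14,553.84
Monthly = $14,553.84 / 12 = $1,212.82

$1,212.82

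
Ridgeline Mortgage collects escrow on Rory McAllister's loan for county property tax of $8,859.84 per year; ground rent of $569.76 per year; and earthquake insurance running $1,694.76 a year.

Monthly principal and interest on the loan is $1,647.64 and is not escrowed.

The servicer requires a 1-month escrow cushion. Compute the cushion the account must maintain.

County property tax: $8,859.84/yr
Ground rent: $569.76/yr
Earthquake insurance: $1,694.76/yr
Yearly total = $8,859.84 + $569.76 + $1,694.76 = $11,124.36
Per month = $11,124.36 ÷ 12 = $927.03
Cushion = 1 × $927.03 = $927.03

$927.03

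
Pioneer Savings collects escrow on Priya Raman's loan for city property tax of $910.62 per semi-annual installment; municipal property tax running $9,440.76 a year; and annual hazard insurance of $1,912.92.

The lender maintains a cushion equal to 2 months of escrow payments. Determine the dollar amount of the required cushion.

$2,195.82

City property tax: $910.62 × 2 = $1,821.24
Municipal property tax: $9,440.76
Hazard insurance: $1,912.92
Total per year = $1,821.24 + $9,440.76 + $1,912.92 = $13,174.92
Per month = $13,174.92 / 12 = $1,097.91
Reserve = 2 × $1,097.91 = $2,195.82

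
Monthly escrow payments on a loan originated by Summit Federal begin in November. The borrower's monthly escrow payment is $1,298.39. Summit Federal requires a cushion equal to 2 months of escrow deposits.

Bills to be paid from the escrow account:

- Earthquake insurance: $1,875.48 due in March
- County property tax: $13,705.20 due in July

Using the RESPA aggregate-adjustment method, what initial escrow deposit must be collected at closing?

$6,491.95

Cushion = 2 × $1,298.39 = $2,596.78
Trial balance (start $0, +$1,298.39 each month, − disbursements):
  Nov: +$1,298.39 → $1,298.39
  Dec: +$1,298.39 → $2,596.78
  Jan: +$1,298.39 → $3,895.17
  Feb: +$1,298.39 → $5,193.56
  Mar: +$1,298.39 − $1,875.48 → $4,616.47
  Apr: +$1,298.39 → $5,914.86
  May: +$1,298.39 → $7,213.25
  Jun: +$1,298.39 → $8,511.64
  Jul: +$1,298.39 − $13,705.20 → -$3,895.17
  Aug: +$1,298.39 → -$2,596.78
  Sep: +$1,298.39 → -$1,298.39
  Oct: +$1,298.39 → $0.00
Lowest trial balance = -$3,895.17 (Jul)
Initial deposit = cushion − low point = $2,596.78 − (-$3,895.17) = $6,491.95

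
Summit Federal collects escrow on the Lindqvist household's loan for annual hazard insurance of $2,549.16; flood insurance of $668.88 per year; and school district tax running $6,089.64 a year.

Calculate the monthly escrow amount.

$775.64

Hazard insurance = $2,549.16
Flood insurance = $668.88
School district tax = $6,089.64
Total per year = $2,549.16 + $668.88 + $6,089.64 = $9,307.68
Monthly escrow = $9,307.68 / 12 = $775.64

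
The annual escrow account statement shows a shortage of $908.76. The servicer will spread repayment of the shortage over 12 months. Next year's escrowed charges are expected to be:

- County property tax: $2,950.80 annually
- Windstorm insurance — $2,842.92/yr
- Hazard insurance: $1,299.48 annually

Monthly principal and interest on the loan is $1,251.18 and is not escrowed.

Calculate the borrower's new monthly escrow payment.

County property tax — $2,950.80/yr
Windstorm insurance — $2,842.92/yr
Hazard insurance — $1,299.48/yr
Combined annual = $7,093.20
Per month = $7,093.20 / 12 = $591.10
Monthly shortage recovery: $908.76 / 12 = $75.73
Adjusted monthly = $591.10 + $75.73 = $666.83

$666.83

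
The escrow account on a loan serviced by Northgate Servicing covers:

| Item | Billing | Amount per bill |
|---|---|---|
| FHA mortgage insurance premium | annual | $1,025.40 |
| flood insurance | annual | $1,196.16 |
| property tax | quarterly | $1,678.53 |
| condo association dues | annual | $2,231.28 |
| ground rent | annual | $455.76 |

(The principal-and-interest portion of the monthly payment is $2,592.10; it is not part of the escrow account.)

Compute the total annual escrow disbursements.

$11,622.72

FHA mortgage insurance premium — $1,025.40
Flood insurance — $1,196.16
Property tax — $1,678.53 × 4 = $6,714.12
Condo association dues — $2,231.28
Ground rent — $455.76
Combined annual = $1,025.40 + $1,196.16 + $6,714.12 + $2,231.28 + $455.76 = $11,622.72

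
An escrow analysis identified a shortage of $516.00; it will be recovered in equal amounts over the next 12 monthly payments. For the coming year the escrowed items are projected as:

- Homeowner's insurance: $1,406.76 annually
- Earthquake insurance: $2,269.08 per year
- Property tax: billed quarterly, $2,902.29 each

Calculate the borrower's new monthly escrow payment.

$1,316.75

Homeowner's insurance = $1,406.76 per year
Earthquake insurance = $2,269.08 per year
Property tax = $2,902.29 × 4 = $11,609.16 per year
Annual escrow total = $1,406.76 + $2,269.08 + $11,609.16 = $15,285.00
Monthly escrow = $15,285.00 / 12 = $1,273.75
Shortage spread = $516.00 ÷ 12 = $43.00/mo
New monthly escrow = $1,273.75 + $43.00 = $1,316.75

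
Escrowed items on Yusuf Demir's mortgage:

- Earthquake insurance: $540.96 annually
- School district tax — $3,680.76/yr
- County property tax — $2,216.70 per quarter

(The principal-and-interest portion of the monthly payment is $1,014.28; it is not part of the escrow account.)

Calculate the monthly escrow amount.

$1,090.71

Earthquake insurance: $540.96
School district tax: $3,680.76
County property tax: $2,216.70 × 4 = $8,866.80
Total per year = $13,088.52
Monthly = $13,088.52 / 12 = $1,090.71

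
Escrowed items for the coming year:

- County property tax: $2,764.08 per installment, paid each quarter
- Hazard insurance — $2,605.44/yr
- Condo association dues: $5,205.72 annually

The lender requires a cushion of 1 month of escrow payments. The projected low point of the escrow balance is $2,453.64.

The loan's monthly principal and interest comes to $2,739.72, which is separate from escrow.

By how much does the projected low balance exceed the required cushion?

$881.35

County property tax = $2,764.08 × 4 = $11,056.32
Hazard insurance = $2,605.44
Condo association dues = $5,205.72
Yearly total = $11,056.32 + $2,605.44 + $5,205.72 = $18,867.48
Monthly = $18,867.48 / 12 = $1,572.29
Cushion = 1 × $1,572.29 = $1,572.29
Surplus = $2,453.64 − $1,572.29 = $881.35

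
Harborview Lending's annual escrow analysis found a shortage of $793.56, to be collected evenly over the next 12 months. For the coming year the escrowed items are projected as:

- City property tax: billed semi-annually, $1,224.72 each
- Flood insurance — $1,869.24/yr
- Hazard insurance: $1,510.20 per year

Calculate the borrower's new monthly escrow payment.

City property tax = $1,224.72 × 2 = $2,449.44/yr
Flood insurance = $1,869.24/yr
Hazard insurance = $1,510.20/yr
Yearly total = $2,449.44 + $1,869.24 + $1,510.20 = $5,828.88
Monthly = $5,828.88 / 12 = $485.74
Shortage spread = $793.56 ÷ 12 = $66.13/mo
Adjusted monthly = $485.74 + $66.13 = $551.87

$551.87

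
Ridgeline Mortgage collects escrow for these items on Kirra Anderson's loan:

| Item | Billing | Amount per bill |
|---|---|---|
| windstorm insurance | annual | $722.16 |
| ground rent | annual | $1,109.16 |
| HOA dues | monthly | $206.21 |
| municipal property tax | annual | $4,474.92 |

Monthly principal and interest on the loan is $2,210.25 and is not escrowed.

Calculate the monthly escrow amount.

Windstorm insurance — $722.16 annually
Ground rent — $1,109.16 annually
HOA dues — $206.21 × 12 = $2,474.52 annually
Municipal property tax — $4,474.92 annually
Combined annual = $722.16 + $1,109.16 + $2,474.52 + $4,474.92 = $8,780.76
Per month = $8,780.76 / 12 = $731.73

$731.73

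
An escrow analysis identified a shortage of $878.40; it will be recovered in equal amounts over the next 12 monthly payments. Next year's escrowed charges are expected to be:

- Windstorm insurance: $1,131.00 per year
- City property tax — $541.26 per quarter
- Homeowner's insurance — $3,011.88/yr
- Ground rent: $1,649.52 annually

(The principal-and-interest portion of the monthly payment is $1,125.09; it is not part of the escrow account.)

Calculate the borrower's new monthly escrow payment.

$736.32

Windstorm insurance: $1,131.00 per year
City property tax: $541.26 × 4 = $2,165.04 per year
Homeowner's insurance: $3,011.88 per year
Ground rent: $1,649.52 per year
Yearly total = $1,131.00 + $2,165.04 + $3,011.88 + $1,649.52 = $7,957.44
Base monthly escrow = $7,957.44 ÷ 12 = $663.12
Shortage spread = $878.40 / 12 = $73.20/mo
New monthly escrow = $663.12 + $73.20 = $736.32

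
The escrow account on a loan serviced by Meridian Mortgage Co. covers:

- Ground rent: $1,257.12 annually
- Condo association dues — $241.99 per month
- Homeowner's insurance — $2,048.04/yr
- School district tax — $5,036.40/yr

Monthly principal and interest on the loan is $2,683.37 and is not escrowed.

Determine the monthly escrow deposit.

$937.12

Ground rent: $1,257.12 annually
Condo association dues: $241.99 × 12 = $2,903.88 annually
Homeowner's insurance: $2,048.04 annually
School district tax: $5,036.40 annually
Annual escrow total = $1,257.12 + $2,903.88 + $2,048.04 + $5,036.40 = $11,245.44
Base monthly escrow = $11,245.44 ÷ 12 = $937.12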